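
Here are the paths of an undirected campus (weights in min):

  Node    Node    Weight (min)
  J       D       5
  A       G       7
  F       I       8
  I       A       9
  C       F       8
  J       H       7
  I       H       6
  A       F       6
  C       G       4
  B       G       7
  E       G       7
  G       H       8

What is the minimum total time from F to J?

21 min

Shortest distances from F:
F: 0
A: 6  (via F)
C: 8  (via F)
I: 8  (via F)
G: 12  (via C)
H: 14  (via I)
B: 19  (via G)
E: 19  (via G)
J: 21  (via H)
Shortest route: F → I → H → J = 21 min.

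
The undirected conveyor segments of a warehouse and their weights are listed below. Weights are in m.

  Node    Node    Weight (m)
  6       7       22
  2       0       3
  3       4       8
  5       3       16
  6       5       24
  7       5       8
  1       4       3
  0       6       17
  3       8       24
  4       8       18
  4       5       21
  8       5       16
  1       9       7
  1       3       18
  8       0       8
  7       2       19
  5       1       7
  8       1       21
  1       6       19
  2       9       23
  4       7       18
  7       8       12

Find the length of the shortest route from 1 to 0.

29 m

Enumerating some paths:
1 → 8 → 0: 21+8 = 29
1 → 5 → 8 → 0: 7+16+8 = 31
1 → 9 → 2 → 0: 7+23+3 = 33
1 → 5 → 7 → 8 → 0: 7+8+12+8 = 35
The minimum is 29 m via 1 → 8 → 0.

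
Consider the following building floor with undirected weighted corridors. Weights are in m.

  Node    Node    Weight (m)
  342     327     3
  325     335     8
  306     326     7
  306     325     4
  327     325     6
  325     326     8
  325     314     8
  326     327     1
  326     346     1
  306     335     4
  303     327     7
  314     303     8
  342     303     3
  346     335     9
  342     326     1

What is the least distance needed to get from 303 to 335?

Compare a few routes:
303 → 342 → 326 → 346 → 335: 3+1+1+9 = 14
303 → 342 → 326 → 306 → 335: 3+1+7+4 = 15
Cheapest is 303 → 342 → 326 → 346 → 335 at 14 m.

14 m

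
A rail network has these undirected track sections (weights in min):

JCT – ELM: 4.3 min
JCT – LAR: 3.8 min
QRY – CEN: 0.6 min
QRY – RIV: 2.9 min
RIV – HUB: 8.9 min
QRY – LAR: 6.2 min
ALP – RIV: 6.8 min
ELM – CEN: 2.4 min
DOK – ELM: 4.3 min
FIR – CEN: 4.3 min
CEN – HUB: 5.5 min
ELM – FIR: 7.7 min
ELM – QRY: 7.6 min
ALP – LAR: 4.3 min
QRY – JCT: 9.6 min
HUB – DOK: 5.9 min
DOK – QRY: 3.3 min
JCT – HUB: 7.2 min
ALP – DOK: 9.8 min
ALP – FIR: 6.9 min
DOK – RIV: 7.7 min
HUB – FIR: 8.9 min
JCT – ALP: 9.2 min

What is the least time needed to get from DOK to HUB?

5.9 min

Shortest distances from DOK:
DOK: 0
QRY: 3.3  (via DOK)
CEN: 3.9  (via QRY)
ELM: 4.3  (via DOK)
HUB: 5.9  (via DOK)
Shortest route: DOK–HUB = 5.9 min.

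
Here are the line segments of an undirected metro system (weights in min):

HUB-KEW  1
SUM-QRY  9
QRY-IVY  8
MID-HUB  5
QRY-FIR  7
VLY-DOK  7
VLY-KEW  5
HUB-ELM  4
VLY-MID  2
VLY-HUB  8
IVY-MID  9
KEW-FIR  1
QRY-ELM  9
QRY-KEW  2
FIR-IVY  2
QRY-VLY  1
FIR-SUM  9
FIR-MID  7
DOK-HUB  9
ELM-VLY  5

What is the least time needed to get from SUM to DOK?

17 min

Enumerating some paths:
SUM → FIR → KEW → QRY → VLY → DOK: 9+1+2+1+7 = 20
SUM → QRY → VLY → DOK: 9+1+7 = 17
SUM → FIR → KEW → HUB → DOK: 9+1+1+9 = 20
SUM → QRY → KEW → HUB → DOK: 9+2+1+9 = 21
The minimum is 17 min via SUM → QRY → VLY → DOK.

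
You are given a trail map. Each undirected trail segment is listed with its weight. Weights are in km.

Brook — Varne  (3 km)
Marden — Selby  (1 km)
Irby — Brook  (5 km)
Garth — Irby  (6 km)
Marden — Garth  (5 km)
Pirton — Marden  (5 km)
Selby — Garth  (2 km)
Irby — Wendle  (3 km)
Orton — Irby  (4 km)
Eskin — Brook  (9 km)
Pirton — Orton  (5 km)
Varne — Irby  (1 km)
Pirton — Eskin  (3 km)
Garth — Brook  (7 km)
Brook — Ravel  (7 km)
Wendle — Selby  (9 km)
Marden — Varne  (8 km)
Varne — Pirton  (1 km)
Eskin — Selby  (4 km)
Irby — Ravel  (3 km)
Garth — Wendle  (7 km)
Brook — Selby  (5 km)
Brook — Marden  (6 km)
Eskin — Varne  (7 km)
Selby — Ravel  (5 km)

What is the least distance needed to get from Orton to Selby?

11 km

Enumerating some paths:
Orton–Irby–Varne–Pirton–Marden–Selby: 4+1+1+5+1 = 12
Orton–Pirton–Eskin–Selby: 5+3+4 = 12
Orton–Pirton–Marden–Selby: 5+5+1 = 11
The minimum is 11 km via Orton–Pirton–Marden–Selby.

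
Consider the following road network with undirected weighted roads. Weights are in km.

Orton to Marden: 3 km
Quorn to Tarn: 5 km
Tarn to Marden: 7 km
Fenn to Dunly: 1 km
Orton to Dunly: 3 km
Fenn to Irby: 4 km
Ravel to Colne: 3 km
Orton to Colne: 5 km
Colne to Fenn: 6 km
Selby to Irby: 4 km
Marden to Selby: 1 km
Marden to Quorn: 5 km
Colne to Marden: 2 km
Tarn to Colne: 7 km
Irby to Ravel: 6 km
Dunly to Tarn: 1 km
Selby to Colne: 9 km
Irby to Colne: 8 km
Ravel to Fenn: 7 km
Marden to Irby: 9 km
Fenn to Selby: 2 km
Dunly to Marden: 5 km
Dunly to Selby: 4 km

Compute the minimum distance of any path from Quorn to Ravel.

Settle nodes by increasing distance from Quorn:
Quorn: 0
Tarn: 5  (via Quorn)
Marden: 5  (via Quorn)
Selby: 6  (via Marden)
Dunly: 6  (via Tarn)
Fenn: 7  (via Dunly)
Colne: 7  (via Marden)
Orton: 8  (via Marden)
Irby: 10  (via Selby)
Ravel: 10  (via Colne)
Shortest route: Quorn–Marden–Colne–Ravel = 10 km.

10 km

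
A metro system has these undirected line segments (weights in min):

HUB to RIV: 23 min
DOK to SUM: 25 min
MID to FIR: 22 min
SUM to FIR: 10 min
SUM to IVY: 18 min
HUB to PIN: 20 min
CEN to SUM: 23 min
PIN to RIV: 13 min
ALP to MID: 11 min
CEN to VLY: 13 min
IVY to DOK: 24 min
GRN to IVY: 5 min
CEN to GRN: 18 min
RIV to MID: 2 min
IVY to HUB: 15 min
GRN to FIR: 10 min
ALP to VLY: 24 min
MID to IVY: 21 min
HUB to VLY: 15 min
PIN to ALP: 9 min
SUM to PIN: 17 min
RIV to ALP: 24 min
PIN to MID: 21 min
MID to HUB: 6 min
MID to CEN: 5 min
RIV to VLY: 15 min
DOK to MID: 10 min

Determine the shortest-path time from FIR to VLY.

39 min

Candidate routes:
FIR → MID → RIV → VLY: 22+2+15 = 39
FIR → MID → CEN → VLY: 22+5+13 = 40
The minimum is 39 min via FIR → MID → RIV → VLY.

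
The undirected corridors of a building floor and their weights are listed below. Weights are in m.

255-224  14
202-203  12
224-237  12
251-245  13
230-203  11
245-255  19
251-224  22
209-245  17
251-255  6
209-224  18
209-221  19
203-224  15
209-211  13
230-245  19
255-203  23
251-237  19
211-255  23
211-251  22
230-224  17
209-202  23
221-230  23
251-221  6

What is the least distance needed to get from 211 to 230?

Running Dijkstra from 211:
211: 0
209: 13  (via 211)
251: 22  (via 211)
255: 23  (via 211)
221: 28  (via 251)
245: 30  (via 209)
224: 31  (via 209)
202: 36  (via 209)
237: 41  (via 251)
203: 46  (via 255)
230: 48  (via 224)
Shortest route: 211 → 209 → 224 → 230 = 48 m.

48 m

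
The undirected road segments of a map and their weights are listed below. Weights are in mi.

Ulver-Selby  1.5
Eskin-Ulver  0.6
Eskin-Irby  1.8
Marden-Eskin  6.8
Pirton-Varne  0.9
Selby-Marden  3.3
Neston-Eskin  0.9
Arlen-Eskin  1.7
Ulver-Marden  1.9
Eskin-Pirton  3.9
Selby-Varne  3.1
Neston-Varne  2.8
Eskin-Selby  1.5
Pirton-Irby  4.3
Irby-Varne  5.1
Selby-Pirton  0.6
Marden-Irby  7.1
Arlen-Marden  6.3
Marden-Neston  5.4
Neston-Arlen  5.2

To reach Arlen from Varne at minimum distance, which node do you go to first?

Pirton

Compare a few routes:
Varne–Pirton–Selby–Eskin–Arlen: 0.9+0.6+1.5+1.7 = 4.7
Varne–Neston–Eskin–Arlen: 2.8+0.9+1.7 = 5.4
Varne–Pirton–Selby–Ulver–Eskin–Arlen: 0.9+0.6+1.5+0.6+1.7 = 5.3
The minimum is 4.7 mi via Varne–Pirton–Selby–Eskin–Arlen.
So from Varne the first move is to Pirton.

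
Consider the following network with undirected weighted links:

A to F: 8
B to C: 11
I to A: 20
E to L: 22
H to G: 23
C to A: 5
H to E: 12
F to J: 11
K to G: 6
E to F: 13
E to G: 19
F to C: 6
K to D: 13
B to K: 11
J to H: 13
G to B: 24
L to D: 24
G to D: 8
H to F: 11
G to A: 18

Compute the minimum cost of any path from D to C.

31

Settle nodes by increasing distance from D:
D: 0
G: 8  (via D)
K: 13  (via D)
B: 24  (via K)
L: 24  (via D)
A: 26  (via G)
E: 27  (via G)
C: 31  (via A)
Shortest route: D → G → A → C = 31.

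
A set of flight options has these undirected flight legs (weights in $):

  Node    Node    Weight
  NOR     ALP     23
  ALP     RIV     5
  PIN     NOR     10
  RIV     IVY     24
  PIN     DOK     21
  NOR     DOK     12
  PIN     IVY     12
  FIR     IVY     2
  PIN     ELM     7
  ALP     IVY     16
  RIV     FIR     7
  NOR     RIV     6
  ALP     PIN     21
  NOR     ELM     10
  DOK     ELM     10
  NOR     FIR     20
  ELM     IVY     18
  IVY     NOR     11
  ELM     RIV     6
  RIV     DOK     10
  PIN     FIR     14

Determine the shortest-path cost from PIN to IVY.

Running Dijkstra from PIN:
PIN: 0
ELM: 7  (via PIN)
NOR: 10  (via PIN)
IVY: 12  (via PIN)
Shortest route: PIN–IVY = $12.

$12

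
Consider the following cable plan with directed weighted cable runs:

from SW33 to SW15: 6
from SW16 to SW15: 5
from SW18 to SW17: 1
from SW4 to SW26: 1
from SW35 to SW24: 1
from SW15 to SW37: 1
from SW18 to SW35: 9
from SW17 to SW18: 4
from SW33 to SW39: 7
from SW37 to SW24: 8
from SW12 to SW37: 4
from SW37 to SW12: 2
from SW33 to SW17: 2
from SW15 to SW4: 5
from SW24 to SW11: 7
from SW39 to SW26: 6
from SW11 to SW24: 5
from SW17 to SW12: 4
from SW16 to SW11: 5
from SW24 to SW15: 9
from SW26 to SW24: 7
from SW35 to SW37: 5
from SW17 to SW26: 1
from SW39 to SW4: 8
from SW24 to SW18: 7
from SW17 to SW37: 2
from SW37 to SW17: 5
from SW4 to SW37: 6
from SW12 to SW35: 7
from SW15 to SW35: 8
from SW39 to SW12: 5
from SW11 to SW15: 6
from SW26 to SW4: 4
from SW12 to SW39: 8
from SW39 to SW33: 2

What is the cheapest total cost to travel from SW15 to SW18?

10

Enumerating some paths:
SW15 → SW37 → SW24 → SW18: 1+8+7 = 16
SW15 → SW35 → SW24 → SW18: 8+1+7 = 16
SW15 → SW37 → SW17 → SW18: 1+5+4 = 10
The minimum is 10 via SW15 → SW37 → SW17 → SW18.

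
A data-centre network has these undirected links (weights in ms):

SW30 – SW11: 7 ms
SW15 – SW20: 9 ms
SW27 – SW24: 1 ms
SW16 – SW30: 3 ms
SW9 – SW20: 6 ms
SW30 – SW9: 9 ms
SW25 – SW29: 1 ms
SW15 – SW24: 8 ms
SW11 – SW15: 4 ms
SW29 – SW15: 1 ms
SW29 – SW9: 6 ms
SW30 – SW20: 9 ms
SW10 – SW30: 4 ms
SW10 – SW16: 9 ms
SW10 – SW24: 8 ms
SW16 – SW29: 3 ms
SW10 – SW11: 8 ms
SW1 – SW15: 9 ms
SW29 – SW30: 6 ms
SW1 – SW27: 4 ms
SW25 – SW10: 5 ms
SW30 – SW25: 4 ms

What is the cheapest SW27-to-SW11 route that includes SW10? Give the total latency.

17 ms

Best SW27 to SW10: SW27–SW24–SW10 costing 9
Best SW10 to SW11: SW10–SW11 costing 8
Total via SW10: 9 + 8 = 17 ms.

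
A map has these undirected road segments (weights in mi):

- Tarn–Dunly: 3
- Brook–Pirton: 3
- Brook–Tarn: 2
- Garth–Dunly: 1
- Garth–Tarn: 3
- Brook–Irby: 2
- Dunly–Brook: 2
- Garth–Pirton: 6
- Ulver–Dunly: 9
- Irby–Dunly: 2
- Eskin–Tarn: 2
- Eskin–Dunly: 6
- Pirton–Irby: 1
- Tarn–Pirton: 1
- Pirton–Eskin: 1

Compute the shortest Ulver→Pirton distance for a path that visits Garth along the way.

14 mi

Best Ulver to Garth: Ulver → Dunly → Garth costing 10
Best Garth to Pirton: Garth → Tarn → Pirton costing 4
Total via Garth: 10 + 4 = 14 mi.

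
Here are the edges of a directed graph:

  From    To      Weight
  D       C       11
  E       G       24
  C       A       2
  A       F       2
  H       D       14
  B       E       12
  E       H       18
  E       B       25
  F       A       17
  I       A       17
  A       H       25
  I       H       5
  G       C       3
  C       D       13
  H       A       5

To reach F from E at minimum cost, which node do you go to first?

H

Candidate routes:
E–H–A–F: 18+5+2 = 25
E–G–C–A–F: 24+3+2+2 = 31
Cheapest is E–H–A–F at 25.
So from E the first move is to H.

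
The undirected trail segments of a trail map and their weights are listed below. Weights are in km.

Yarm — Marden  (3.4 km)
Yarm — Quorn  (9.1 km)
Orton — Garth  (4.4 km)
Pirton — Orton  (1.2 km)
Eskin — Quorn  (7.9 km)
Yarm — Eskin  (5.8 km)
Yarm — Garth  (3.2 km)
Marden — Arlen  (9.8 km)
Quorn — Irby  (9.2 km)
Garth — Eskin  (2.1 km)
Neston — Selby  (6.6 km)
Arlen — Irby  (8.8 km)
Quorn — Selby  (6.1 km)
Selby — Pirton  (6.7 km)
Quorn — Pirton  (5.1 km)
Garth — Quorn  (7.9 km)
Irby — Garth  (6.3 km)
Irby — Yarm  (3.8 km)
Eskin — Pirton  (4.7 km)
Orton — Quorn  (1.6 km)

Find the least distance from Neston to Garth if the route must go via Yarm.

Best Neston to Yarm: Neston–Selby–Quorn–Yarm costing 21.8
Shortest Yarm→Garth: Yarm–Garth = 3.2
Total via Yarm: 21.8 + 3.2 = 25 km.

25 km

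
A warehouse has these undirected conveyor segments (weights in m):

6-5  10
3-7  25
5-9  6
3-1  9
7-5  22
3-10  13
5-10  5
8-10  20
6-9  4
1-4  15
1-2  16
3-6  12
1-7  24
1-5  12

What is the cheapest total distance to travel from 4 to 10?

Running Dijkstra from 4:
4: 0
1: 15  (via 4)
3: 24  (via 1)
5: 27  (via 1)
2: 31  (via 1)
10: 32  (via 5)
Shortest route: 4–1–5–10 = 32 m.

32 m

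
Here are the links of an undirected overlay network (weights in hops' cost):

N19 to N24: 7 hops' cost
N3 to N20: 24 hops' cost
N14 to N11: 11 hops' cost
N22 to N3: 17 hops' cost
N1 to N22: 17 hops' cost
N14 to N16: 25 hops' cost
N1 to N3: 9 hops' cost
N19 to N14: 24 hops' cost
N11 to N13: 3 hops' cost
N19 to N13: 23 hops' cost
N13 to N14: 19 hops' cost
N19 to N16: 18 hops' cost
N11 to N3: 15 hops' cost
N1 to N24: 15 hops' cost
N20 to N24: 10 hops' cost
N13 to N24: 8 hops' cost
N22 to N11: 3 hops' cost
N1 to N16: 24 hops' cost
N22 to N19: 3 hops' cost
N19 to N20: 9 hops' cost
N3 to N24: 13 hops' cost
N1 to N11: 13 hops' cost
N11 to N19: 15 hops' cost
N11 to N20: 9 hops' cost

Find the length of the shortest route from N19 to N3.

Settle nodes by increasing distance from N19:
N19: 0
N22: 3  (via N19)
N11: 6  (via N22)
N24: 7  (via N19)
N13: 9  (via N11)
N20: 9  (via N19)
N14: 17  (via N11)
N16: 18  (via N19)
N1: 19  (via N11)
N3: 20  (via N22)
Shortest route: N19–N22–N3 = 20 hops' cost.

20 hops' cost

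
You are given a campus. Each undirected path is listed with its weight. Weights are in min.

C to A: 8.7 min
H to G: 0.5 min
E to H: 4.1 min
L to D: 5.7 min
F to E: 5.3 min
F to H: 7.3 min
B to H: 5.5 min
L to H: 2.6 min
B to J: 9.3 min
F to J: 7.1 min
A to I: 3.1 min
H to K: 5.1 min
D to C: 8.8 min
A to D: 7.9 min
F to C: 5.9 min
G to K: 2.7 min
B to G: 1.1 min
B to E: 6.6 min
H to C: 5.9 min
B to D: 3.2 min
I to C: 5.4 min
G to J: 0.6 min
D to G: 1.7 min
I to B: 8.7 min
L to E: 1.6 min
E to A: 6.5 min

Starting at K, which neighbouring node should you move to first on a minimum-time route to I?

Enumerating some paths:
K → G → H → C → I: 2.7+0.5+5.9+5.4 = 14.5
K → G → D → A → I: 2.7+1.7+7.9+3.1 = 15.4
K → G → B → I: 2.7+1.1+8.7 = 12.5
Cheapest is K → G → B → I at 12.5 min.
So from K the first move is to G.

G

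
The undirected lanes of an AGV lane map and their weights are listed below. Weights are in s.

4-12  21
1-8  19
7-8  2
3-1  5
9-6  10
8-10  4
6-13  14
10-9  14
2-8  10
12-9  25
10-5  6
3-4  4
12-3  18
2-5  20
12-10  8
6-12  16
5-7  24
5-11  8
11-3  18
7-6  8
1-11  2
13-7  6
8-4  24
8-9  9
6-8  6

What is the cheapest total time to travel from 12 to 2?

22 s

Compare a few routes:
12 - 6 - 8 - 2: 16+6+10 = 32
12 - 10 - 8 - 2: 8+4+10 = 22
Cheapest is 12 - 10 - 8 - 2 at 22 s.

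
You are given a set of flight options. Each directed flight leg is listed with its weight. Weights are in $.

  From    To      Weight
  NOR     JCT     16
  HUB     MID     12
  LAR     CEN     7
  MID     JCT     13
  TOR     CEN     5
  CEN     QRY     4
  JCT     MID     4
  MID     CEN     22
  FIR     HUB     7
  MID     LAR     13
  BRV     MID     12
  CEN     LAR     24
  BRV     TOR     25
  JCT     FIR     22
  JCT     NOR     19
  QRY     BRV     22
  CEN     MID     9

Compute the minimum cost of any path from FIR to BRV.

$65

Shortest distances from FIR:
FIR: 0
HUB: 7  (via FIR)
MID: 19  (via HUB)
JCT: 32  (via MID)
LAR: 32  (via MID)
CEN: 39  (via LAR)
QRY: 43  (via CEN)
NOR: 51  (via JCT)
BRV: 65  (via QRY)
Shortest route: FIR–HUB–MID–LAR–CEN–QRY–BRV = $65.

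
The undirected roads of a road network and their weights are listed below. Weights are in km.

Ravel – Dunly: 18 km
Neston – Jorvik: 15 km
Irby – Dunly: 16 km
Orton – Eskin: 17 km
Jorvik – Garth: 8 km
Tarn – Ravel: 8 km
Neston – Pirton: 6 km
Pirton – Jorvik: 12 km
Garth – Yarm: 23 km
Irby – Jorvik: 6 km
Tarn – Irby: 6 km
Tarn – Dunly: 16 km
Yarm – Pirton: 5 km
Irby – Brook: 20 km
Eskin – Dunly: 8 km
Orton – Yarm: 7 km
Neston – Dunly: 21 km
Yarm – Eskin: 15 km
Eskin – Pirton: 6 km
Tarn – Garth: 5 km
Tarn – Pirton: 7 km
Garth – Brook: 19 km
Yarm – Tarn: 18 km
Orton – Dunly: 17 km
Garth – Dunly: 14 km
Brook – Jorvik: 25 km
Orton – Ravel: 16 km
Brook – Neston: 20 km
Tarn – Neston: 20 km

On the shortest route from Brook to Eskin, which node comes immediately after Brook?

Neston

Enumerating some paths:
Brook - Irby - Tarn - Pirton - Eskin: 20+6+7+6 = 39
Brook - Neston - Pirton - Eskin: 20+6+6 = 32
Brook - Garth - Tarn - Pirton - Eskin: 19+5+7+6 = 37
Cheapest is Brook - Neston - Pirton - Eskin at 32 km.
So from Brook the first move is to Neston.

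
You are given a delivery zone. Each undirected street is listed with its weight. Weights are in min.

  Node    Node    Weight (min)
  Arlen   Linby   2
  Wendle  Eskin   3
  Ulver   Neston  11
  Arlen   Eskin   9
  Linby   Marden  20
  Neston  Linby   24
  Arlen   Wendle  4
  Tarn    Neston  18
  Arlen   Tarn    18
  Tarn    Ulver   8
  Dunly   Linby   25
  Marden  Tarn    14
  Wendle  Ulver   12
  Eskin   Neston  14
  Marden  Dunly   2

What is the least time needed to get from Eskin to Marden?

29 min

Enumerating some paths:
Eskin - Wendle - Arlen - Linby - Dunly - Marden: 3+4+2+25+2 = 36
Eskin - Arlen - Linby - Marden: 9+2+20 = 31
Eskin - Wendle - Arlen - Linby - Marden: 3+4+2+20 = 29
Cheapest is Eskin - Wendle - Arlen - Linby - Marden at 29 min.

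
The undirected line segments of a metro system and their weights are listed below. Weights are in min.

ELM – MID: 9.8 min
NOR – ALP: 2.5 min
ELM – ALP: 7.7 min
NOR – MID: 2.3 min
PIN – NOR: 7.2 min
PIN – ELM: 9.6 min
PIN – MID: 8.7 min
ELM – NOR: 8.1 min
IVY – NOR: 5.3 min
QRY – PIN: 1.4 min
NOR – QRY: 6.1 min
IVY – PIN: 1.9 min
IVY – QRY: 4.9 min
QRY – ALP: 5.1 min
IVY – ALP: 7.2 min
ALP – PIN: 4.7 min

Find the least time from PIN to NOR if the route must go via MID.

Best PIN to MID: PIN → MID costing 8.7
Best MID to NOR: MID → NOR costing 2.3
Total via MID: 8.7 + 2.3 = 11 min.

11 min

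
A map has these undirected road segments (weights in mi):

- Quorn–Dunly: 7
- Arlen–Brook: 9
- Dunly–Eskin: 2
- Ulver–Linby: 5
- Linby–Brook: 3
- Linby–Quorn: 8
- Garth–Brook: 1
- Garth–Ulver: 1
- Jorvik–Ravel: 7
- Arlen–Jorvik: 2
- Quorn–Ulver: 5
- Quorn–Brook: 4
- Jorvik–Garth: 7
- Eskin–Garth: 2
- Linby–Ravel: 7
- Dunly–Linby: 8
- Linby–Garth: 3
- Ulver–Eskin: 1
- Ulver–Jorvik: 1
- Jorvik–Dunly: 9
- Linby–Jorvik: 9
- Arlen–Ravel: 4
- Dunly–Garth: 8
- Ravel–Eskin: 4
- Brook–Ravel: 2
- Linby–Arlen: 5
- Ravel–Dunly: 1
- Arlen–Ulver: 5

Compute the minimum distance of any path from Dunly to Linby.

6 mi

Compare a few routes:
Dunly–Eskin–Garth–Linby: 2+2+3 = 7
Dunly–Ravel–Brook–Linby: 1+2+3 = 6
Dunly–Eskin–Ulver–Garth–Linby: 2+1+1+3 = 7
Cheapest is Dunly–Ravel–Brook–Linby at 6 mi.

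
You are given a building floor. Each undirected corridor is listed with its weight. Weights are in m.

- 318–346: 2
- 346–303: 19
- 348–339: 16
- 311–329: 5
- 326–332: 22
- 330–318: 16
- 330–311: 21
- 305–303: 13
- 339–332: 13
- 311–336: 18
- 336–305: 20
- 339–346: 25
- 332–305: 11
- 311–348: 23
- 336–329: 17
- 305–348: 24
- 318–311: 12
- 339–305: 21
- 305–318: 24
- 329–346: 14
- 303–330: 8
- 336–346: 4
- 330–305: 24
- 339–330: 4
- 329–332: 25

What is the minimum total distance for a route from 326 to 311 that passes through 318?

Best 326 to 318: 326 → 332 → 339 → 330 → 318 costing 55
Shortest 318→311: 318 → 311 = 12
Total via 318: 55 + 12 = 67 m.

67 m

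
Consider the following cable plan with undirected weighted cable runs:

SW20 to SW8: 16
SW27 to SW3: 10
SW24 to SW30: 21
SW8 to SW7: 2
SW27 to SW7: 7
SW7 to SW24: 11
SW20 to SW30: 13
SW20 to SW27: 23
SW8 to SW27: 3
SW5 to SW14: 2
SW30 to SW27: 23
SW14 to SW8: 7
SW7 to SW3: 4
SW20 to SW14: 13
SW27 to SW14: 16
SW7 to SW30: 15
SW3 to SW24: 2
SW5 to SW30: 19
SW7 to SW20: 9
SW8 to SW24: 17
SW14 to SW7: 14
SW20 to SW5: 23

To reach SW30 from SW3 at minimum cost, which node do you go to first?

Candidate routes:
SW3 - SW24 - SW30: 2+21 = 23
SW3 - SW7 - SW20 - SW30: 4+9+13 = 26
SW3 - SW24 - SW7 - SW30: 2+11+15 = 28
SW3 - SW7 - SW30: 4+15 = 19
Cheapest is SW3 - SW7 - SW30 at 19.
So from SW3 the first move is to SW7.

SW7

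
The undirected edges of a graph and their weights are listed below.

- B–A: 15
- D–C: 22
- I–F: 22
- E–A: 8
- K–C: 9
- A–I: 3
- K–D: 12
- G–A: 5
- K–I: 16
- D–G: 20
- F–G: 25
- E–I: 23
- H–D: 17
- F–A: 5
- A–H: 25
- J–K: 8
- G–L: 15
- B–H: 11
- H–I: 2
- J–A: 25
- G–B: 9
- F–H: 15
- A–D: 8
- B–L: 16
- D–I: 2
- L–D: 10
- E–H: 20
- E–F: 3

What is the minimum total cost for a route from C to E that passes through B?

58

Best C to B: C → K → D → I → H → B costing 36
Best B to E: B → G → A → E costing 22
Total via B: 36 + 22 = 58.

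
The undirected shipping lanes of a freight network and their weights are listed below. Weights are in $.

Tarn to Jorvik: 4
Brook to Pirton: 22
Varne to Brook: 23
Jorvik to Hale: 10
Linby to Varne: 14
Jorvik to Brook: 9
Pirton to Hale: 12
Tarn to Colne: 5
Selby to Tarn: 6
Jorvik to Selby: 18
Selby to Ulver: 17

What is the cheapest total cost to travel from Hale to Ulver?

Running Dijkstra from Hale:
Hale: 0
Jorvik: 10  (via Hale)
Pirton: 12  (via Hale)
Tarn: 14  (via Jorvik)
Brook: 19  (via Jorvik)
Colne: 19  (via Tarn)
Selby: 20  (via Tarn)
Ulver: 37  (via Selby)
Shortest route: Hale → Jorvik → Tarn → Selby → Ulver = $37.

$37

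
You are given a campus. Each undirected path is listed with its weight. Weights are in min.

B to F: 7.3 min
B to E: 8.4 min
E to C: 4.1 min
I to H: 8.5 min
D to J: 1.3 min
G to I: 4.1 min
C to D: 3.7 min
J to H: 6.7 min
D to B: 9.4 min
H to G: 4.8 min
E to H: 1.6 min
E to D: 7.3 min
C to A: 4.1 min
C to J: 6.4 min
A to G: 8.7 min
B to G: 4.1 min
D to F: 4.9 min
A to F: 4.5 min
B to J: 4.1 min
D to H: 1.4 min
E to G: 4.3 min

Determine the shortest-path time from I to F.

14.8 min

Settle nodes by increasing distance from I:
I: 0
G: 4.1  (via I)
B: 8.2  (via G)
E: 8.4  (via G)
H: 8.5  (via I)
D: 9.9  (via H)
J: 11.2  (via D)
C: 12.5  (via E)
A: 12.8  (via G)
F: 14.8  (via D)
Shortest route: I–H–D–F = 14.8 min.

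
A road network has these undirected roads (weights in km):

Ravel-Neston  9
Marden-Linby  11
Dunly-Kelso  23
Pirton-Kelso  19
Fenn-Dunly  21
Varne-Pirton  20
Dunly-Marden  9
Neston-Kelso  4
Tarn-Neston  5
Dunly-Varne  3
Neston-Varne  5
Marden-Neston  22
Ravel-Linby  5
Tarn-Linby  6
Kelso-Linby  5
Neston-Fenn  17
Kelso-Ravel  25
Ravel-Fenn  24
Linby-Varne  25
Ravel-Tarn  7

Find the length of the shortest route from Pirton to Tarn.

28 km

Settle nodes by increasing distance from Pirton:
Pirton: 0
Kelso: 19  (via Pirton)
Varne: 20  (via Pirton)
Neston: 23  (via Kelso)
Dunly: 23  (via Varne)
Linby: 24  (via Kelso)
Tarn: 28  (via Neston)
Shortest route: Pirton–Kelso–Neston–Tarn = 28 km.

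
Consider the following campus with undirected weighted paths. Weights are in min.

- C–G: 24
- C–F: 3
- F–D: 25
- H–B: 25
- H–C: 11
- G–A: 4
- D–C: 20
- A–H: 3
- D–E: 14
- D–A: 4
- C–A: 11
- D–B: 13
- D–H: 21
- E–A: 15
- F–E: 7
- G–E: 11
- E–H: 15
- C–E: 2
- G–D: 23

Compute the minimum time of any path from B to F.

Compare a few routes:
B–D–A–C–F: 13+4+11+3 = 31
B–D–A–H–C–F: 13+4+3+11+3 = 34
B–D–E–C–F: 13+14+2+3 = 32
B–D–E–F: 13+14+7 = 34
Cheapest is B–D–A–C–F at 31 min.

31 min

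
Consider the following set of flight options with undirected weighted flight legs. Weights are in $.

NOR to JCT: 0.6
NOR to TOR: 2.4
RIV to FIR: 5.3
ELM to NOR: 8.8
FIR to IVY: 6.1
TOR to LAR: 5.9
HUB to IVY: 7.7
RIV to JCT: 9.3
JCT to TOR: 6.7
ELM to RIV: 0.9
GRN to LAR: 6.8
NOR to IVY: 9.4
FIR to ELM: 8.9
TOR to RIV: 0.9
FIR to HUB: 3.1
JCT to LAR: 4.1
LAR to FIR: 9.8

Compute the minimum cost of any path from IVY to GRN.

Running Dijkstra from IVY:
IVY: 0
FIR: 6.1  (via IVY)
HUB: 7.7  (via IVY)
NOR: 9.4  (via IVY)
JCT: 10  (via NOR)
RIV: 11.4  (via FIR)
TOR: 11.8  (via NOR)
ELM: 12.3  (via RIV)
LAR: 14.1  (via JCT)
GRN: 20.9  (via LAR)
Shortest route: IVY–NOR–JCT–LAR–GRN = $20.9.

$20.9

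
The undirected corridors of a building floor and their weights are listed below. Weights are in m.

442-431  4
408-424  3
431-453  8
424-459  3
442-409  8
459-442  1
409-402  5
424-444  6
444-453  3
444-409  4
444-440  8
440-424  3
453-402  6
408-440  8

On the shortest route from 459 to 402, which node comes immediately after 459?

Candidate routes:
459 → 424 → 444 → 453 → 402: 3+6+3+6 = 18
459 → 424 → 444 → 409 → 402: 3+6+4+5 = 18
459 → 442 → 409 → 402: 1+8+5 = 14
459 → 442 → 431 → 453 → 402: 1+4+8+6 = 19
The minimum is 14 m via 459 → 442 → 409 → 402.
So from 459 the first move is to 442.

442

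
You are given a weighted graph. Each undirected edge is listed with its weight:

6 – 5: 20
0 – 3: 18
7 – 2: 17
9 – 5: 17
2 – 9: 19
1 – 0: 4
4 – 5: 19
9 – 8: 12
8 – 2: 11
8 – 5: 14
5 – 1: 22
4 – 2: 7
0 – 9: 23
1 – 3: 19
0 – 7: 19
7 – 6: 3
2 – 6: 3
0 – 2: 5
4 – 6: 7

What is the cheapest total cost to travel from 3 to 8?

Compare a few routes:
3 → 1 → 0 → 2 → 8: 19+4+5+11 = 39
3 → 0 → 9 → 8: 18+23+12 = 53
3 → 0 → 2 → 8: 18+5+11 = 34
Cheapest is 3 → 0 → 2 → 8 at 34.

34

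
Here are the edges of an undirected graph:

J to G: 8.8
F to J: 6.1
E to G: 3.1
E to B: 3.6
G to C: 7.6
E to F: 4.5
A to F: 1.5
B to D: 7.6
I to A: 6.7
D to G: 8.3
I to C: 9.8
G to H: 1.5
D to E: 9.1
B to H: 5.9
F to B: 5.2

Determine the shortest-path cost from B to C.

14.3

Compare a few routes:
B - E - G - C: 3.6+3.1+7.6 = 14.3
B - H - G - C: 5.9+1.5+7.6 = 15
The minimum is 14.3 via B - E - G - C.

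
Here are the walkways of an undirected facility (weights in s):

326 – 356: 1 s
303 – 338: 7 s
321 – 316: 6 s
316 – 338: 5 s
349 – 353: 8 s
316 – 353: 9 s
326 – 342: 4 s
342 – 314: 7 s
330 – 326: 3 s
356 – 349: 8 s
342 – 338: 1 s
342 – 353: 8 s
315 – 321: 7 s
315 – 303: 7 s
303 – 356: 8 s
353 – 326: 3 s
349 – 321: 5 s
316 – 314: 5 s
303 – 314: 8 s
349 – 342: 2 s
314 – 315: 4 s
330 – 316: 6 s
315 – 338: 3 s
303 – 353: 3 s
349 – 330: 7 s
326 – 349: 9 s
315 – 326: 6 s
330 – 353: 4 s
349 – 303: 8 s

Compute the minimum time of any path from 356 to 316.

10 s

Compare a few routes:
356 - 326 - 330 - 316: 1+3+6 = 10
356 - 326 - 353 - 316: 1+3+9 = 13
356 - 326 - 342 - 338 - 316: 1+4+1+5 = 11
The minimum is 10 s via 356 - 326 - 330 - 316.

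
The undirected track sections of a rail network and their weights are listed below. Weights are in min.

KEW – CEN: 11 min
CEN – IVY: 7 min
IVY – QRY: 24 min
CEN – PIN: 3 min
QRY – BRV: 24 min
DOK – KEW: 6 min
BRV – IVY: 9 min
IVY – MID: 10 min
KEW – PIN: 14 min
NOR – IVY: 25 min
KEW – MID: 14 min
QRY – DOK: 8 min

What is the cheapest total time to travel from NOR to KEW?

43 min

Settle nodes by increasing distance from NOR:
NOR: 0
IVY: 25  (via NOR)
CEN: 32  (via IVY)
BRV: 34  (via IVY)
PIN: 35  (via CEN)
MID: 35  (via IVY)
KEW: 43  (via CEN)
Shortest route: NOR → IVY → CEN → KEW = 43 min.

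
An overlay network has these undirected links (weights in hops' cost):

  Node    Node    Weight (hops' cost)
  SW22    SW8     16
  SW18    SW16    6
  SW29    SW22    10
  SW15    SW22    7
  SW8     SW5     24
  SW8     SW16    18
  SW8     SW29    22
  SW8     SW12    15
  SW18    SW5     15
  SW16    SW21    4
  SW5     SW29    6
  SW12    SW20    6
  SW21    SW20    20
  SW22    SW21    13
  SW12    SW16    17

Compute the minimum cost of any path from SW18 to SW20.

29 hops' cost

Shortest distances from SW18:
SW18: 0
SW16: 6  (via SW18)
SW21: 10  (via SW16)
SW5: 15  (via SW18)
SW29: 21  (via SW5)
SW12: 23  (via SW16)
SW22: 23  (via SW21)
SW8: 24  (via SW16)
SW20: 29  (via SW12)
Shortest route: SW18–SW16–SW12–SW20 = 29 hops' cost.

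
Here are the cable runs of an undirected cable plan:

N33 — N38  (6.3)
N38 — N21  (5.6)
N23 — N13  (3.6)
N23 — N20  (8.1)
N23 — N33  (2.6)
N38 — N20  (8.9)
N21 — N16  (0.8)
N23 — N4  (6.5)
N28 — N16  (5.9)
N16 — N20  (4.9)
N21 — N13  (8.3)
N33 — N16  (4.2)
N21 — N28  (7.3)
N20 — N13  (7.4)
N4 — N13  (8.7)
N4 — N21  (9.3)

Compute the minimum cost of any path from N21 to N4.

Enumerating some paths:
N21 → N16 → N33 → N23 → N4: 0.8+4.2+2.6+6.5 = 14.1
N21 → N13 → N4: 8.3+8.7 = 17
N21 → N4: 9.3 = 9.3
The minimum is 9.3 via N21 → N4.

9.3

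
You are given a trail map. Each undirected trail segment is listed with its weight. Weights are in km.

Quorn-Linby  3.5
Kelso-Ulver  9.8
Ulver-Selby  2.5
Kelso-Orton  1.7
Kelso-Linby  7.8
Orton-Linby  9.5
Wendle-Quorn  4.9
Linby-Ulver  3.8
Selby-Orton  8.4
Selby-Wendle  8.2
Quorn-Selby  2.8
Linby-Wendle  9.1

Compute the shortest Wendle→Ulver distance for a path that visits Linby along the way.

Best Wendle to Linby: Wendle–Quorn–Linby costing 8.4
Best Linby to Ulver: Linby–Ulver costing 3.8
Total via Linby: 8.4 + 3.8 = 12.2 km.

12.2 km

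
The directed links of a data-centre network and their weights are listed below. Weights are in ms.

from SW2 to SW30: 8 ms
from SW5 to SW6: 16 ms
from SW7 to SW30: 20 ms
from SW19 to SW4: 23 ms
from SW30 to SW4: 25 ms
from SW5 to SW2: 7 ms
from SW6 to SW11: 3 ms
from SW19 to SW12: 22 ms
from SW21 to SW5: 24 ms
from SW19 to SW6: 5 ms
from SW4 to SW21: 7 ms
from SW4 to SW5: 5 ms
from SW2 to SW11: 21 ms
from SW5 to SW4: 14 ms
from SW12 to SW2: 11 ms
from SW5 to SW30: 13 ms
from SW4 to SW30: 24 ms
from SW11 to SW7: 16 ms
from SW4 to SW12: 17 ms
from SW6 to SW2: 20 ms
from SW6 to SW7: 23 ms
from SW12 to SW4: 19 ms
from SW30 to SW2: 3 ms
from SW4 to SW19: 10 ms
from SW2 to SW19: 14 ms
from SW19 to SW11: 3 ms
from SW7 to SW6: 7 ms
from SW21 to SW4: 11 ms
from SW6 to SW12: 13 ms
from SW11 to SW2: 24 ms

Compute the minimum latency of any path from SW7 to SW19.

37 ms

Candidate routes:
SW7–SW6–SW2–SW19: 7+20+14 = 41
SW7–SW6–SW11–SW2–SW19: 7+3+24+14 = 48
SW7–SW30–SW2–SW19: 20+3+14 = 37
SW7–SW6–SW12–SW2–SW19: 7+13+11+14 = 45
Cheapest is SW7–SW30–SW2–SW19 at 37 ms.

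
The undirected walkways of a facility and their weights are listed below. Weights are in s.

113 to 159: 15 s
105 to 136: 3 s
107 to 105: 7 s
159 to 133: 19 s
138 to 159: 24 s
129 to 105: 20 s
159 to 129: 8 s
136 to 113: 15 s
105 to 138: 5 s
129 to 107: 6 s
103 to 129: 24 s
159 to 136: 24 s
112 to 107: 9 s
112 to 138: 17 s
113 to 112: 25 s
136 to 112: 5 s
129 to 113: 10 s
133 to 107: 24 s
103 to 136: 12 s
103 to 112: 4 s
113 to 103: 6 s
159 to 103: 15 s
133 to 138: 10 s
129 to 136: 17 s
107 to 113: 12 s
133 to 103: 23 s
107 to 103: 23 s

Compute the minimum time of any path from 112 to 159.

Shortest distances from 112:
112: 0
103: 4  (via 112)
136: 5  (via 112)
105: 8  (via 136)
107: 9  (via 112)
113: 10  (via 103)
138: 13  (via 105)
129: 15  (via 107)
159: 19  (via 103)
Shortest route: 112–103–159 = 19 s.

19 s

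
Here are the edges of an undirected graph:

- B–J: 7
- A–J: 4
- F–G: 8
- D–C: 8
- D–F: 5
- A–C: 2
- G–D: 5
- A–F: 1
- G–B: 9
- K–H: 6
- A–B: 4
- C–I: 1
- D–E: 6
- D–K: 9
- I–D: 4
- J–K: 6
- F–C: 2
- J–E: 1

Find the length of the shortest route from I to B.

Shortest distances from I:
I: 0
C: 1  (via I)
A: 3  (via C)
F: 3  (via C)
D: 4  (via I)
B: 7  (via A)
Shortest route: I → C → A → B = 7.

7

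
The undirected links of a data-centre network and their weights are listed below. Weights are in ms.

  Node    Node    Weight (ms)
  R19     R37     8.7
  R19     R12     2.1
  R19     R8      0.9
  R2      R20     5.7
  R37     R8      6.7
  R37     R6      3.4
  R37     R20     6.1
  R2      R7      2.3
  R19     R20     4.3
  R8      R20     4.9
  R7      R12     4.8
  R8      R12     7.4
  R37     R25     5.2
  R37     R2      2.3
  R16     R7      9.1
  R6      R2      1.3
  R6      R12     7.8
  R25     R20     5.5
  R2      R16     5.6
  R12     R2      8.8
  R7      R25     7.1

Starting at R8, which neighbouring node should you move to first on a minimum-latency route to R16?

Enumerating some paths:
R8–R37–R2–R16: 6.7+2.3+5.6 = 14.6
R8–R19–R20–R2–R16: 0.9+4.3+5.7+5.6 = 16.5
R8–R19–R12–R7–R2–R16: 0.9+2.1+4.8+2.3+5.6 = 15.7
R8–R20–R2–R16: 4.9+5.7+5.6 = 16.2
Cheapest is R8–R37–R2–R16 at 14.6 ms.
So from R8 the first move is to R37.

R37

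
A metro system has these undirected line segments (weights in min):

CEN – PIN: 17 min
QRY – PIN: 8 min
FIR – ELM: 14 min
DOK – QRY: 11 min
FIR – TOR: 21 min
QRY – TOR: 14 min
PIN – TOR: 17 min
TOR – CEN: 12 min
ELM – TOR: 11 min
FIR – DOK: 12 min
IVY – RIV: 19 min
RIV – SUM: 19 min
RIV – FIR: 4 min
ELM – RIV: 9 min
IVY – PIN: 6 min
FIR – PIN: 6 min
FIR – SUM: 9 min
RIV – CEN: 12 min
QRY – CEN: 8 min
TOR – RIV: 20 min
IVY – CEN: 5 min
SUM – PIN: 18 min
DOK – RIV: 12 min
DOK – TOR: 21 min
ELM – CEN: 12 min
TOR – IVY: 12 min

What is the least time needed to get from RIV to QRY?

Enumerating some paths:
RIV–FIR–DOK–QRY: 4+12+11 = 27
RIV–FIR–PIN–QRY: 4+6+8 = 18
RIV–CEN–QRY: 12+8 = 20
RIV–DOK–QRY: 12+11 = 23
Cheapest is RIV–FIR–PIN–QRY at 18 min.

18 min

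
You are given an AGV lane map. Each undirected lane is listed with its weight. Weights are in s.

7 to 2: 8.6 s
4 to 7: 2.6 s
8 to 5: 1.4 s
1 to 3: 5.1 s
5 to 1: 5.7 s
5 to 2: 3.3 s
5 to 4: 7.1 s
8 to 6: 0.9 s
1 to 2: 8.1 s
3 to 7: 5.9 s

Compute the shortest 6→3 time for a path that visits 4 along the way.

17.9 s

Shortest 6→4: 6 → 8 → 5 → 4 = 9.4
Best 4 to 3: 4 → 7 → 3 costing 8.5
Total via 4: 9.4 + 8.5 = 17.9 s.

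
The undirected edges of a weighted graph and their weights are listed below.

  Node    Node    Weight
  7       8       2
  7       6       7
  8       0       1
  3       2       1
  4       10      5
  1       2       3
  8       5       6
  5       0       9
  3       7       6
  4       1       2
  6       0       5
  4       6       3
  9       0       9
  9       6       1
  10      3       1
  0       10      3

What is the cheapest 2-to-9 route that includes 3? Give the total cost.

11

Shortest 2→3: 2–3 = 1
Best 3 to 9: 3–10–0–6–9 costing 10
Total via 3: 1 + 10 = 11.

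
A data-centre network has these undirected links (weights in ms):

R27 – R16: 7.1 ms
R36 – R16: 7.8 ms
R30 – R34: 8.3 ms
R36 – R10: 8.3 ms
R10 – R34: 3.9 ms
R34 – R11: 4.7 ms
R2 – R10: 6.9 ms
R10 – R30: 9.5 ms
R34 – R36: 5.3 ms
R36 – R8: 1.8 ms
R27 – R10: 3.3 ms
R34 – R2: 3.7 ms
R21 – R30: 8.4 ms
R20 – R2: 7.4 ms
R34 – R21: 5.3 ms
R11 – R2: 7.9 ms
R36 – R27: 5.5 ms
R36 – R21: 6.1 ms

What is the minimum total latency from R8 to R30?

Candidate routes:
R8 - R36 - R10 - R30: 1.8+8.3+9.5 = 19.6
R8 - R36 - R27 - R10 - R30: 1.8+5.5+3.3+9.5 = 20.1
R8 - R36 - R34 - R30: 1.8+5.3+8.3 = 15.4
R8 - R36 - R21 - R30: 1.8+6.1+8.4 = 16.3
Cheapest is R8 - R36 - R34 - R30 at 15.4 ms.

15.4 ms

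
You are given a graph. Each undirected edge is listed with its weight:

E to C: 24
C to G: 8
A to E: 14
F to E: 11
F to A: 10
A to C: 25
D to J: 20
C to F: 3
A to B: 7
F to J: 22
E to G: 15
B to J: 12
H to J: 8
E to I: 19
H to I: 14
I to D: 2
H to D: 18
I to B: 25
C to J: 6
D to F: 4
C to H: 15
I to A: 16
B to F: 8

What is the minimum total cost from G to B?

Enumerating some paths:
G - E - F - B: 15+11+8 = 34
G - C - J - B: 8+6+12 = 26
G - C - F - B: 8+3+8 = 19
G - C - F - A - B: 8+3+10+7 = 28
The minimum is 19 via G - C - F - B.

19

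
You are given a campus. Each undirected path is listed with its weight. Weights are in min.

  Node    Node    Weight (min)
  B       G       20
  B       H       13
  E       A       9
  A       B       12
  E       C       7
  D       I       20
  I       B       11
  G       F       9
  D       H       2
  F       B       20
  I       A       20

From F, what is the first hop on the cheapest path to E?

Enumerating some paths:
F–G–B–A–E: 9+20+12+9 = 50
F–B–A–E: 20+12+9 = 41
Cheapest is F–B–A–E at 41 min.
So from F the first move is to B.

B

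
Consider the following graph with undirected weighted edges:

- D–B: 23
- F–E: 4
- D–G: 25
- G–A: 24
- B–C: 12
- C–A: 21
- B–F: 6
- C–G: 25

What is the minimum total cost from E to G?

47

Enumerating some paths:
E → F → B → C → G: 4+6+12+25 = 47
E → F → B → D → G: 4+6+23+25 = 58
The minimum is 47 via E → F → B → C → G.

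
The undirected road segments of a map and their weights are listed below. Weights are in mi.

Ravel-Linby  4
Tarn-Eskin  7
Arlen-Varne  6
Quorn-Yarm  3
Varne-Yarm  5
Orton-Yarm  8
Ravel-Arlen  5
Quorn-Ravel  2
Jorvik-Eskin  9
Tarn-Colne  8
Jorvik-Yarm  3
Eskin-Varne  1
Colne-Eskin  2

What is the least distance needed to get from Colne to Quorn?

Running Dijkstra from Colne:
Colne: 0
Eskin: 2  (via Colne)
Varne: 3  (via Eskin)
Yarm: 8  (via Varne)
Tarn: 8  (via Colne)
Arlen: 9  (via Varne)
Quorn: 11  (via Yarm)
Shortest route: Colne → Eskin → Varne → Yarm → Quorn = 11 mi.

11 mi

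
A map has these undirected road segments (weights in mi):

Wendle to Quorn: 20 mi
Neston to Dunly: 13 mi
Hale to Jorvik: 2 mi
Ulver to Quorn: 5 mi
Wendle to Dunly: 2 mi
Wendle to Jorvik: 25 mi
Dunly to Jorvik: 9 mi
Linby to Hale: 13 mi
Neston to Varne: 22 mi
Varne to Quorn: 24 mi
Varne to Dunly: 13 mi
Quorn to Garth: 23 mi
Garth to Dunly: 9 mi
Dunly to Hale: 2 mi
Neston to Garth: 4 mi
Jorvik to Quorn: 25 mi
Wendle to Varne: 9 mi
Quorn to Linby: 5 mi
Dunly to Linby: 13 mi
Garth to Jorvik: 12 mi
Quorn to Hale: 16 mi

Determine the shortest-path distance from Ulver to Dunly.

Shortest distances from Ulver:
Ulver: 0
Quorn: 5  (via Ulver)
Linby: 10  (via Quorn)
Hale: 21  (via Quorn)
Jorvik: 23  (via Hale)
Dunly: 23  (via Linby)
Shortest route: Ulver–Quorn–Linby–Dunly = 23 mi.

23 mi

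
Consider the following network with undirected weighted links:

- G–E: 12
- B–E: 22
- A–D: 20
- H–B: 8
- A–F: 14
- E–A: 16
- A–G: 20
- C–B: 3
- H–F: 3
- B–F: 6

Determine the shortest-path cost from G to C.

37

Running Dijkstra from G:
G: 0
E: 12  (via G)
A: 20  (via G)
B: 34  (via E)
F: 34  (via A)
C: 37  (via B)
Shortest route: G → E → B → C = 37.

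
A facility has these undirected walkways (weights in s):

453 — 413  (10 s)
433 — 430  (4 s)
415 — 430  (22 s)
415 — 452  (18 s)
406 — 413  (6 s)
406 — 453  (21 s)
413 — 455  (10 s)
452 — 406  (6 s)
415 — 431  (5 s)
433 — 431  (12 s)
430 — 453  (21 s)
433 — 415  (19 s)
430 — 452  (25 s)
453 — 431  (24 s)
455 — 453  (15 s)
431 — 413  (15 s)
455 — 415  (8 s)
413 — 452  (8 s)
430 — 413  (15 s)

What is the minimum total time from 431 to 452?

23 s

Enumerating some paths:
431 → 415 → 452: 5+18 = 23
431 → 413 → 406 → 452: 15+6+6 = 27
The minimum is 23 s via 431 → 415 → 452.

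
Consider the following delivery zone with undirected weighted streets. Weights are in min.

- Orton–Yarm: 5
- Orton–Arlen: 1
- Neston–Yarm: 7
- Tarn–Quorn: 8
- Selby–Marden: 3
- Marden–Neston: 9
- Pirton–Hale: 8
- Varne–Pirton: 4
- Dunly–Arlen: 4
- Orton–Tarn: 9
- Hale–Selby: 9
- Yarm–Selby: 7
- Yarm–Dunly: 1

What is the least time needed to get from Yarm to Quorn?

Shortest distances from Yarm:
Yarm: 0
Dunly: 1  (via Yarm)
Orton: 5  (via Yarm)
Arlen: 5  (via Dunly)
Neston: 7  (via Yarm)
Selby: 7  (via Yarm)
Marden: 10  (via Selby)
Tarn: 14  (via Orton)
Hale: 16  (via Selby)
Quorn: 22  (via Tarn)
Shortest route: Yarm → Orton → Tarn → Quorn = 22 min.

22 min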